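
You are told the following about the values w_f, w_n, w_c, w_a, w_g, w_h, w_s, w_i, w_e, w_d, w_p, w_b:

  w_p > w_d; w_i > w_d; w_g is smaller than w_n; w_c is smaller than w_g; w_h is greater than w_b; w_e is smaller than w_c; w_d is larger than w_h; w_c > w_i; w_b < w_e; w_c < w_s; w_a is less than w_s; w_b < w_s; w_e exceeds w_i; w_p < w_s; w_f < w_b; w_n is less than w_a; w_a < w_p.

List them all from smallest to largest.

Each adjacent pair is fixed by a given relation: w_f < w_b; w_b < w_h; w_h < w_d; w_d < w_i; w_i < w_e; w_e < w_c; w_c < w_g; w_g < w_n; w_n < w_a; w_a < w_p; w_p < w_s. Chaining them end to end gives the full order.

w_f < w_b < w_h < w_d < w_i < w_e < w_c < w_g < w_n < w_a < w_p < w_s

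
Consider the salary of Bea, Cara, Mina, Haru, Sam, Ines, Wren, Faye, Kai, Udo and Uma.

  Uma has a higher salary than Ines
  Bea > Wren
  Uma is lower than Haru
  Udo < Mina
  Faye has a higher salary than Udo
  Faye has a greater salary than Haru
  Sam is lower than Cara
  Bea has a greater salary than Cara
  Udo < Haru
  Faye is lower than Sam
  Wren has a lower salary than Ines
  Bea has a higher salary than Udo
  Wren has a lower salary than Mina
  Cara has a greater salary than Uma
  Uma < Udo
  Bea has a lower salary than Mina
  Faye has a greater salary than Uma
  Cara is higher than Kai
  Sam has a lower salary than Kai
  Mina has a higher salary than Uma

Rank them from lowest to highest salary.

Nothing is placed below Wren, so it is least; from there Wren < Ines; Ines < Uma; Uma < Udo; Udo < Haru; Haru < Faye; Faye < Sam; Sam < Kai; Kai < Cara; Cara < Bea; Bea < Mina, each given directly.

Wren < Ines < Uma < Udo < Haru < Faye < Sam < Kai < Cara < Bea < Mina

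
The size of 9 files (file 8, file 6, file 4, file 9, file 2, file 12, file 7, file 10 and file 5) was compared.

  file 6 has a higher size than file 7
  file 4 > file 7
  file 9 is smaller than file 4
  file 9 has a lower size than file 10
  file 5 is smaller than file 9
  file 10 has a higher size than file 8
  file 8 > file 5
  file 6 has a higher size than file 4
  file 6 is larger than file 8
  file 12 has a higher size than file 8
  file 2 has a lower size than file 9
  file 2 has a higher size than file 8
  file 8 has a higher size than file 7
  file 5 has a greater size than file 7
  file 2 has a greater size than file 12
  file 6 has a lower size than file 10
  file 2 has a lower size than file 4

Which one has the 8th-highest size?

file 5

Piecing the relations together gives one ordering: file 7 < file 5 < file 8 < file 12 < file 2 < file 9 < file 4 < file 6 < file 10.
Counting 8 from the largest end gives file 5.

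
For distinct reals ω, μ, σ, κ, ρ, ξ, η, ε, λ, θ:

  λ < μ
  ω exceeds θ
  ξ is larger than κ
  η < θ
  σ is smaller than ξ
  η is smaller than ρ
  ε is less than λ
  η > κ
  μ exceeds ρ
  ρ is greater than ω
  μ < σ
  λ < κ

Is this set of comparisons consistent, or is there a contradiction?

The single ordering ε < λ < κ < η < θ < ω < ρ < μ < σ < ξ satisfies every listed relation, so no contradiction arises.

consistent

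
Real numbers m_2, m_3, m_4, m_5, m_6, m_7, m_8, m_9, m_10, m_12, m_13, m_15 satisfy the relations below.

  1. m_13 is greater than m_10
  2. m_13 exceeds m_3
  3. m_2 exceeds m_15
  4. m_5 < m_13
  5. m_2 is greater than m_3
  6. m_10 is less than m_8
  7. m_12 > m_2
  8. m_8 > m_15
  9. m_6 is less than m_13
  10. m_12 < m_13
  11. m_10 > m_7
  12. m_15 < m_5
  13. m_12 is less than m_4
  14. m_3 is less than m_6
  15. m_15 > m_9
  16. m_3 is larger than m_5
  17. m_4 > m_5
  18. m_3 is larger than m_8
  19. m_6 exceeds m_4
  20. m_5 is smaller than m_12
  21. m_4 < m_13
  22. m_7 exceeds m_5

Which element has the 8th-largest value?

m_10

The consecutive relations fix a unique order: m_9 < m_15 < m_5 < m_7 < m_10 < m_8 < m_3 < m_2 < m_12 < m_4 < m_6 < m_13.
Counting 8 from the largest end gives m_10.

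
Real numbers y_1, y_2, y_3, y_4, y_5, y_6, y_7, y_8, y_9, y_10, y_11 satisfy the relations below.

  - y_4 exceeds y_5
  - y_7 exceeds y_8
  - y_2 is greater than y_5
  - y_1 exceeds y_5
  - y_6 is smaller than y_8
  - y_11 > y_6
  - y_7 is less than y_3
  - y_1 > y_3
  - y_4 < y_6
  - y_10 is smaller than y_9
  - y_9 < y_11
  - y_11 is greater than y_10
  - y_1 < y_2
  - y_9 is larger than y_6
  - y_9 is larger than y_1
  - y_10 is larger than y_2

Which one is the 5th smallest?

Chaining the given pairs: y_5 < y_4 < y_6 < y_8 < y_7 < y_3 < y_1 < y_2 < y_10 < y_9 < y_11.
The 5th smallest is y_7.

y_7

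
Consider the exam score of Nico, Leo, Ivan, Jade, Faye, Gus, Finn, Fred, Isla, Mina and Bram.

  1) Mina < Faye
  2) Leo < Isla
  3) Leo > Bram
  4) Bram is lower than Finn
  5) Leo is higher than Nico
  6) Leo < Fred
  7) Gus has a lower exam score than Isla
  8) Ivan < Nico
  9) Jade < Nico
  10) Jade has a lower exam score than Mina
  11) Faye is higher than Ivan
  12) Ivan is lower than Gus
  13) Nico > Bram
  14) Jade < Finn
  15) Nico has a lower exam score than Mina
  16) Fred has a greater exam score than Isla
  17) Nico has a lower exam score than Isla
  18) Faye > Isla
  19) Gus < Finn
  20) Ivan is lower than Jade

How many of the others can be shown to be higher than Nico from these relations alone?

5

From Nico the given relations immediately reach Leo, Isla, Mina.
From those, Fred, Faye — 5 in total.
Nothing else is reachable above Nico; 5 in all.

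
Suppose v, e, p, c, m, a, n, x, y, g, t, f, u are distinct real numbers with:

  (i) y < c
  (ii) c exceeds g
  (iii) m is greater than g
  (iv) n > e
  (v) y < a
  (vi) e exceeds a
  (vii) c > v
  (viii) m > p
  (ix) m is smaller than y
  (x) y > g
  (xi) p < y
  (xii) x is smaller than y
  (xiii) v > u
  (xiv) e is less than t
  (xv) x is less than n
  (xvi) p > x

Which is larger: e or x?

x < p < m < y < a < e, by transitivity through p, m, y, a.
So x < e; e is the larger of the two.

e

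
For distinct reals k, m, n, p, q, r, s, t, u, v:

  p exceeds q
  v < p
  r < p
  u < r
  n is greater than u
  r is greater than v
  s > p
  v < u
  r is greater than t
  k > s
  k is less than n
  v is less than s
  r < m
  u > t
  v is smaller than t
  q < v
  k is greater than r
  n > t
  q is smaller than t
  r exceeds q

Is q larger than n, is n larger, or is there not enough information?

q < t < u < r < p < s < k < n, by transitivity through t, u, r, p, s, k.
So n is larger.

n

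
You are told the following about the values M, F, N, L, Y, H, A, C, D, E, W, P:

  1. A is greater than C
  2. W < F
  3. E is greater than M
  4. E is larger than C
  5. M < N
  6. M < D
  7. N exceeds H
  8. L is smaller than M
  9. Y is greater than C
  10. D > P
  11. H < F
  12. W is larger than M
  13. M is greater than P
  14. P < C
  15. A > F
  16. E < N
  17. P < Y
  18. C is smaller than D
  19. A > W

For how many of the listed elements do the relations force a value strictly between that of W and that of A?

Chaining upward from W reaches: F.
Chaining downward from A reaches: L, P, M, C, H, F.
Strictly between W and A are those in both lists: F — 1 element.

1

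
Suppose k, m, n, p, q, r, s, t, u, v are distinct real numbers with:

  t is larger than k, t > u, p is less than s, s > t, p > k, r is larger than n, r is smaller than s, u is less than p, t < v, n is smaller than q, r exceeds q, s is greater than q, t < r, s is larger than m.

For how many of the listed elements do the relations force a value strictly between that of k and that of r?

The relations place k below r. An element lies strictly between them when it is forced above k and also forced below r.
Above k: {p, t, v, s}. Below r: {n, u, t, q}.
Intersection: {t} — 1.

1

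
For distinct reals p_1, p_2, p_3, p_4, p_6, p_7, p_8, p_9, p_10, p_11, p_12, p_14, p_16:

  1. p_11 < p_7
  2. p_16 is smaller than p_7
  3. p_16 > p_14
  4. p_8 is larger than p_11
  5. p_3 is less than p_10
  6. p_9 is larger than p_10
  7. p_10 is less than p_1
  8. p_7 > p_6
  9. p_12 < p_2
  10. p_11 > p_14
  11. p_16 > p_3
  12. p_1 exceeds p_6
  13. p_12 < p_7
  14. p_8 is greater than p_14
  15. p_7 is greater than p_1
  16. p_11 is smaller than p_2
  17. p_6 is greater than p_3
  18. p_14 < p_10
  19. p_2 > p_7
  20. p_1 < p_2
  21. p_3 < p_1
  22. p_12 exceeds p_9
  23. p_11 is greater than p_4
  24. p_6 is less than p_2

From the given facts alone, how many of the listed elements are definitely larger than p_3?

8

Directly above p_3: p_6, p_10, p_1, p_16.
One step further: p_9, p_7, p_2 (7 so far).
One step further: p_12 (8 so far).
No other element is forced above p_3 by the given relations, so the count is 8.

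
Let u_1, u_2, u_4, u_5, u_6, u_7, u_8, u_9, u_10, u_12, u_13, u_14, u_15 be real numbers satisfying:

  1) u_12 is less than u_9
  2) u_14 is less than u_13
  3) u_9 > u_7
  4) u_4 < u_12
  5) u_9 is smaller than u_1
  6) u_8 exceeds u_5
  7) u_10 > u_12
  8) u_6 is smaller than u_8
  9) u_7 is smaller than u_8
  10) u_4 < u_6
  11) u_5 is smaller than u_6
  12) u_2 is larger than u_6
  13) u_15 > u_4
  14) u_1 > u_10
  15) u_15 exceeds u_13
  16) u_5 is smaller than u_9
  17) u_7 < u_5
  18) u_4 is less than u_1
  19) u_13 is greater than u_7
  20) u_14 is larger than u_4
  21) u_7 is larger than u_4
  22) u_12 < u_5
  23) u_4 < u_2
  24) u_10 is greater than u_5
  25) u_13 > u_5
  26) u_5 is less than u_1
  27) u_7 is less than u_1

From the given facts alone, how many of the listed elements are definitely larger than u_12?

Directly above u_12: u_5, u_10, u_9.
One step further: u_6, u_13, u_1, u_8 (7 so far).
One step further: u_2, u_15 (9 so far).
No other element is forced above u_12 by the given relations, so the count is 9.

9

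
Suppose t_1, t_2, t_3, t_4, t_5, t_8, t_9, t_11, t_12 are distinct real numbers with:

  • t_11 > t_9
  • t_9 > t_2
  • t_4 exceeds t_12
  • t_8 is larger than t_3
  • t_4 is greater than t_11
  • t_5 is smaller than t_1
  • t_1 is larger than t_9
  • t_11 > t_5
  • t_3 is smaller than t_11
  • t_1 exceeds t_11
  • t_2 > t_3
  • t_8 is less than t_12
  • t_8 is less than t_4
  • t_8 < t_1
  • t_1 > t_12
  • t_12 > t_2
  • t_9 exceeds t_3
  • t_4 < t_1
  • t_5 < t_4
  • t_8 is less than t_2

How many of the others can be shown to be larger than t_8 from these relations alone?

From t_8 the given relations immediately reach t_2, t_12, t_4, t_1.
From those, t_9 — 5 in total.
From those, t_11 — 6 in total.
Nothing else is reachable above t_8; 6 in all.

6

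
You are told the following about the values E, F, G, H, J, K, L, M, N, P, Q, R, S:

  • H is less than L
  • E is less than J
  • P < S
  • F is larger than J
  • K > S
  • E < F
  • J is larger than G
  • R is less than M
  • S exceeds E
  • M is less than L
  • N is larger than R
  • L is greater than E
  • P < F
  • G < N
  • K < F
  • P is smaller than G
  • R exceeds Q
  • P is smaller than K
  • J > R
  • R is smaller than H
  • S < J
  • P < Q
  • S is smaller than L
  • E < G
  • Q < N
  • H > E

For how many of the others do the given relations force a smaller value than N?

5

Directly below N: Q, R, G.
One step further: P, E (5 so far).
No other element is forced below N by the given relations, so the count is 5.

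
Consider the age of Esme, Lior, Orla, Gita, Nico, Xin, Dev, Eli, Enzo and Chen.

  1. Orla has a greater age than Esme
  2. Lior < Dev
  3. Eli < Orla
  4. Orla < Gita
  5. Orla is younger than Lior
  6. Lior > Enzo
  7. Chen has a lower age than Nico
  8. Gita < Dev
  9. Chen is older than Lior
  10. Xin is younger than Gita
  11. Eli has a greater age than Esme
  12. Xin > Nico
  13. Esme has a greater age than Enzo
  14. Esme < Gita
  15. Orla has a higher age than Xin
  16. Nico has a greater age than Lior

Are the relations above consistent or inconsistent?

Chaining the given relations yields Orla < Lior < Chen < Nico < Xin, so Orla < Xin. But one relation states Xin < Orla. These cannot both hold.

inconsistent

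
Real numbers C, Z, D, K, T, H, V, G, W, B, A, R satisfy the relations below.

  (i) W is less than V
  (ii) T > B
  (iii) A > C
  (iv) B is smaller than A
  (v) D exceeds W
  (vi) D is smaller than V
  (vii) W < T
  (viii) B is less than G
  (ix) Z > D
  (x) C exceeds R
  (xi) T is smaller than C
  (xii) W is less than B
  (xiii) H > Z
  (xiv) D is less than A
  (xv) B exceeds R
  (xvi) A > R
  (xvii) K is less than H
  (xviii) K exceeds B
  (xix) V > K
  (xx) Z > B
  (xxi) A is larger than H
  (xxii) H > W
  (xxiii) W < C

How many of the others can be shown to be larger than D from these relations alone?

From D the given relations immediately reach V, Z, A.
From those, H — 4 in total.
No other element is forced above D by the given relations, so the count is 4.

4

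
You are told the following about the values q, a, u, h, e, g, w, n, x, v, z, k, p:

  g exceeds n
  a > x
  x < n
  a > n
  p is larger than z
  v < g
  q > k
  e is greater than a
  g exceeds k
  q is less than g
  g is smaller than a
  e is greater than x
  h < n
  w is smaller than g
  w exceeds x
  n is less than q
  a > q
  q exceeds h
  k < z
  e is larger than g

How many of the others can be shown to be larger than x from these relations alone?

From x the given relations immediately reach n, w, a, e.
From those, q, g — 6 in total.
No other element is forced above x by the given relations, so the count is 6.

6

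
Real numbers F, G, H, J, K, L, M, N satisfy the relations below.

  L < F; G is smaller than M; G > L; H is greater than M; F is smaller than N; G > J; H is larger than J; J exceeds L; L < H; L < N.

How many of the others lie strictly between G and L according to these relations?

1

The relations place L below G. An element lies strictly between them when it is forced above L and also forced below G.
Above L: {F, N, J, M, H}. Below G: {J}.
Intersection: {J} — 1.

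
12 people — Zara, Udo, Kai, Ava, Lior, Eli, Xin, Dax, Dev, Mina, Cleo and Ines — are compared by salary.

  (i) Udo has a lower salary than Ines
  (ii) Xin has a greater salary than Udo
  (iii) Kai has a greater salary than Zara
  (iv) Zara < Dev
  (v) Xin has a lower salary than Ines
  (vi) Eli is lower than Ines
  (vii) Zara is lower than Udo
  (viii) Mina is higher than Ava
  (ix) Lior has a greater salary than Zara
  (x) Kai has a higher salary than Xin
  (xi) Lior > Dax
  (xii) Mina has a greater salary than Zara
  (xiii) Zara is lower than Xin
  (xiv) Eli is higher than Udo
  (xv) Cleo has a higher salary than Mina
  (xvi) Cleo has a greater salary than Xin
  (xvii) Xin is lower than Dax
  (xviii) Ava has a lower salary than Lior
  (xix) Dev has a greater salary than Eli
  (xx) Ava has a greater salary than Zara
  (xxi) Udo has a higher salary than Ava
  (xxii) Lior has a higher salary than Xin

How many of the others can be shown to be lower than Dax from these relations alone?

4

Directly below Dax: Xin.
One step further: Zara, Udo (3 so far).
One step further: Ava (4 so far).
No other element is forced below Dax by the given relations, so the count is 4.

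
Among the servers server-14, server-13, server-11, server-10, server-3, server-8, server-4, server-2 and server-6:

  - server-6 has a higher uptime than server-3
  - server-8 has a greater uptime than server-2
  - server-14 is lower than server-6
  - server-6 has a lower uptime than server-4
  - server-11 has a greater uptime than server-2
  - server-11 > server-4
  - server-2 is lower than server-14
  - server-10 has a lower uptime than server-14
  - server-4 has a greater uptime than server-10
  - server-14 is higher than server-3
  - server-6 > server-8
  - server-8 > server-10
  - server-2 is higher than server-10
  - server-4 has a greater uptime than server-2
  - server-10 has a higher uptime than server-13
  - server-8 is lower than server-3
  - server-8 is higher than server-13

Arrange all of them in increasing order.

Each adjacent pair is fixed by a given relation: server-13 < server-10; server-10 < server-2; server-2 < server-8; server-8 < server-3; server-3 < server-14; server-14 < server-6; server-6 < server-4; server-4 < server-11. Chaining them end to end gives the full order.

server-13 < server-10 < server-2 < server-8 < server-3 < server-14 < server-6 < server-4 < server-11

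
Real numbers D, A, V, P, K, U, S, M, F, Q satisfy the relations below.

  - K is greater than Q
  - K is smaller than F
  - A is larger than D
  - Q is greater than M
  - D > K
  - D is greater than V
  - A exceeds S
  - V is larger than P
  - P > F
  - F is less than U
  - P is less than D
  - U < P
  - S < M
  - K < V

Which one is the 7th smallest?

P

The consecutive relations fix a unique order: S < M < Q < K < F < U < P < V < D < A.
The 7th smallest is P.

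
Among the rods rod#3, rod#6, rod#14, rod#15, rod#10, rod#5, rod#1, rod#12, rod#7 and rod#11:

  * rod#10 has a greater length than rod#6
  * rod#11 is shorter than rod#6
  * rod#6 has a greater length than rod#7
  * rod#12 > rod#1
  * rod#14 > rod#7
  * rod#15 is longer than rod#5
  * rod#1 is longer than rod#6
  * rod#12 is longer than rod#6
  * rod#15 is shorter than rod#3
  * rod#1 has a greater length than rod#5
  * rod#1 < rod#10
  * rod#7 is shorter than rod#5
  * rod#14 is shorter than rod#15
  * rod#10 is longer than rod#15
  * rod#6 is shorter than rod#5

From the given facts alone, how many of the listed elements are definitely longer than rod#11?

7

From rod#11 the given relations immediately reach rod#6.
From those, rod#5, rod#1, rod#12, rod#10 — 5 in total.
From those, rod#15 — 6 in total.
From those, rod#3 — 7 in total.
No other element is forced above rod#11 by the given relations, so the count is 7.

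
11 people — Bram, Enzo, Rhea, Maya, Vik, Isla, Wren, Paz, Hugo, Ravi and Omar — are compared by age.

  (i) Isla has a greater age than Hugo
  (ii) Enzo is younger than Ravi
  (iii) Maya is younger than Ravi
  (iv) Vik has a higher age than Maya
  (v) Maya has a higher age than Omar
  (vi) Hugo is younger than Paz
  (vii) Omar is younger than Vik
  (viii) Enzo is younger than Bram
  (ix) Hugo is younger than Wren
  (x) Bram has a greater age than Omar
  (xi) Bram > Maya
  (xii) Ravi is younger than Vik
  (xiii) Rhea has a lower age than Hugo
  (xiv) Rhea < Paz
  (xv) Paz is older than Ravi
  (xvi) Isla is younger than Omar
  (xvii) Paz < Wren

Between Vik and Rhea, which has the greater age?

Vik

Rhea < Hugo and Hugo < Isla give Rhea < Isla.
With Isla < Omar: Rhea < Hugo < Isla < Omar.
Then Omar < Maya extends the chain to Maya.
Then Maya < Ravi extends the chain to Ravi.
With Ravi < Vik: Rhea < Hugo < Isla < Omar < Maya < Ravi < Vik.
So Rhea < Vik; Vik is the older of the two.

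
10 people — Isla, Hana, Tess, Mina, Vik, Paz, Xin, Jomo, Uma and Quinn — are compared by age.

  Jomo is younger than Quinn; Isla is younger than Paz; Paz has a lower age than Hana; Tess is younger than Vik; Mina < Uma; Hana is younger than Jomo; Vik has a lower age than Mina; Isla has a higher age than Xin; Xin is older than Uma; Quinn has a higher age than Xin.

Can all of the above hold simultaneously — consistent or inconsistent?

Every relation is compatible with Tess < Vik < Mina < Uma < Xin < Isla < Paz < Hana < Jomo < Quinn; the set is consistent.

consistent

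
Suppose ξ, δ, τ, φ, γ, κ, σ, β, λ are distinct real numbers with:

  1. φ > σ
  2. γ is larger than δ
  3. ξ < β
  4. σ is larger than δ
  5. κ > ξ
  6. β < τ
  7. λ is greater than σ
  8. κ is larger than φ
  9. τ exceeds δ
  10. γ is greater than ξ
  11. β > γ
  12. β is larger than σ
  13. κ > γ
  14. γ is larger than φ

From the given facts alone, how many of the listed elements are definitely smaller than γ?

4

The elements the relations force below γ are ξ, δ, σ, φ — no chain reaches any other.
That is 4.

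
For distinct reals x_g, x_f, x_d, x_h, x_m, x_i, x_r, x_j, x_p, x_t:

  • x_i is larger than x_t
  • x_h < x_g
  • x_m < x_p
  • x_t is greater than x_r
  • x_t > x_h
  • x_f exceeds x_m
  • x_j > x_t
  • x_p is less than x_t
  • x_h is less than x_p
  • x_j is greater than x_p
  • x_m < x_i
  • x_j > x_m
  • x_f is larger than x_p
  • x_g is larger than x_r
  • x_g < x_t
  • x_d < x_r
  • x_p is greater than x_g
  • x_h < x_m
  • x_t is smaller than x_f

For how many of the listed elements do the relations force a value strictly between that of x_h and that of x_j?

The relations place x_h below x_j. An element lies strictly between them when it is forced above x_h and also forced below x_j.
Above x_h: {x_g, x_m, x_p, x_t, x_i, x_f}. Below x_j: {x_d, x_r, x_g, x_m, x_p, x_t}.
Intersection: {x_g, x_m, x_p, x_t} — 4.

4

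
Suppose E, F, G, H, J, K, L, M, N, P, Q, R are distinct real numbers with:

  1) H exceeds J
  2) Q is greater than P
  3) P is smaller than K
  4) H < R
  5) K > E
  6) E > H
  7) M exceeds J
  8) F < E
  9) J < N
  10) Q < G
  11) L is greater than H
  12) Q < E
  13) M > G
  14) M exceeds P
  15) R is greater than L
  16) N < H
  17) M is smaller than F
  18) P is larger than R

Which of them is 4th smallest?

L

Chaining the given pairs: J < N < H < L < R < P < Q < G < M < F < E < K.
Counting 4 from the smallest end gives L.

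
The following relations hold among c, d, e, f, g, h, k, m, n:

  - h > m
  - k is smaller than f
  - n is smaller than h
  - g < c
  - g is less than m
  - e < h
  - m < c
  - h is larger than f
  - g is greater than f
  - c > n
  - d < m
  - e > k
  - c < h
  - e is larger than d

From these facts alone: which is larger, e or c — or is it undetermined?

Following every chain through e: above e we get h; below e we get k, d.
c is not reached, and no chain runs the other way from c to e.
So the given relations leave the order of e and c undetermined.

undetermined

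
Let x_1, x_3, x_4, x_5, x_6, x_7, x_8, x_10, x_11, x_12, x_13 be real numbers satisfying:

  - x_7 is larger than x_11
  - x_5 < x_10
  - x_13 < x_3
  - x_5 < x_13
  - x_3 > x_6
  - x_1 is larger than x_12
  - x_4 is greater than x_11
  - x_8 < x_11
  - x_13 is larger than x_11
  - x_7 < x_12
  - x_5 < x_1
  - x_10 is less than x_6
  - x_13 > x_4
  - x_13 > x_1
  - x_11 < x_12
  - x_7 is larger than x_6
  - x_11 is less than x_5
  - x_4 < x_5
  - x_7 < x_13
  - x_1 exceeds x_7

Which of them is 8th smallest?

The consecutive relations fix a unique order: x_8 < x_11 < x_4 < x_5 < x_10 < x_6 < x_7 < x_12 < x_1 < x_13 < x_3.
Counting 8 from the smallest end gives x_12.

x_12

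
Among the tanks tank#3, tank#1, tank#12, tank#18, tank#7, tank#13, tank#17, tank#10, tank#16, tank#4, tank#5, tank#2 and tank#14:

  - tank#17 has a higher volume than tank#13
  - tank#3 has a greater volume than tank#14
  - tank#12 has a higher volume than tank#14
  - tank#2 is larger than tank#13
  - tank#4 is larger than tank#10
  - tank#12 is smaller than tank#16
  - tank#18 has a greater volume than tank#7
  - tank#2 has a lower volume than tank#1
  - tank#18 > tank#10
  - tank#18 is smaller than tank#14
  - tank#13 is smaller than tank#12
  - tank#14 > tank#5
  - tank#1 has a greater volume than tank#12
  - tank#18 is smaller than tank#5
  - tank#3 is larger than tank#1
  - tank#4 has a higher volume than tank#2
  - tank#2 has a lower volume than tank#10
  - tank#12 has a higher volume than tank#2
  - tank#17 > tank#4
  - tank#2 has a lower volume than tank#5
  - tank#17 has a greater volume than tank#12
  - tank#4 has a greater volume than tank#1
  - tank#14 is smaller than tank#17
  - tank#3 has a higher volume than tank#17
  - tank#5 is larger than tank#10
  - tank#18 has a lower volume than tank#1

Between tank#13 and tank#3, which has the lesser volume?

tank#13

The relevant relations are tank#13 < tank#2; tank#2 < tank#5; tank#5 < tank#14; tank#14 < tank#12; tank#12 < tank#1; tank#1 < tank#4; tank#4 < tank#17; tank#17 < tank#3.
Together: tank#13 < tank#2 < tank#5 < tank#14 < tank#12 < tank#1 < tank#4 < tank#17 < tank#3.
So tank#13 < tank#3; tank#13 is the smaller of the two.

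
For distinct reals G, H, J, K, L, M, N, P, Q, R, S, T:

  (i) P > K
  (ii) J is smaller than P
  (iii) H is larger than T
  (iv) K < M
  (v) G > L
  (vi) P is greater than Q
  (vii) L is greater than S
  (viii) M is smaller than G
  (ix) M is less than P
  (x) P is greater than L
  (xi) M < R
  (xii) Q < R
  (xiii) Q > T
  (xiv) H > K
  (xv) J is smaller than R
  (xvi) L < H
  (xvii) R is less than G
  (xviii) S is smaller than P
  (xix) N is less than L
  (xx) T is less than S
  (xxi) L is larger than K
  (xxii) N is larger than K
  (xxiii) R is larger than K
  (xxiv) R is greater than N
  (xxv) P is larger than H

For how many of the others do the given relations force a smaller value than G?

9

The elements the relations force below G are K, T, S, M, J, N, Q, L, R — no chain reaches any other.
That is 9.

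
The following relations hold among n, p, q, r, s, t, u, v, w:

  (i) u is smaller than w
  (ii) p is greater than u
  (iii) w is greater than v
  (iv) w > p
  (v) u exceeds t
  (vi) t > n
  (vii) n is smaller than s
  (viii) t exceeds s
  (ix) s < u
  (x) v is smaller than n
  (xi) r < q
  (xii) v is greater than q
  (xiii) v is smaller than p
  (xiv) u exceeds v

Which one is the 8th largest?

Piecing the relations together gives one ordering: r < q < v < n < s < t < u < p < w.
Counting 8 from the largest end gives q.

q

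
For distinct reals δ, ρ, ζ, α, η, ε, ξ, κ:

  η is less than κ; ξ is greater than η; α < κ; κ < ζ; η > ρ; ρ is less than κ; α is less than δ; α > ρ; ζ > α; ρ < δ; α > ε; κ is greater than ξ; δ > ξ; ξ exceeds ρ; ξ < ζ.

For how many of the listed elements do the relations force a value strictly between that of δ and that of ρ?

3

Chaining upward from ρ reaches: η, ξ, α, κ, ζ.
Chaining downward from δ reaches: ε, η, ξ, α.
Strictly between ρ and δ are those in both lists: η, ξ, α — 3 elements.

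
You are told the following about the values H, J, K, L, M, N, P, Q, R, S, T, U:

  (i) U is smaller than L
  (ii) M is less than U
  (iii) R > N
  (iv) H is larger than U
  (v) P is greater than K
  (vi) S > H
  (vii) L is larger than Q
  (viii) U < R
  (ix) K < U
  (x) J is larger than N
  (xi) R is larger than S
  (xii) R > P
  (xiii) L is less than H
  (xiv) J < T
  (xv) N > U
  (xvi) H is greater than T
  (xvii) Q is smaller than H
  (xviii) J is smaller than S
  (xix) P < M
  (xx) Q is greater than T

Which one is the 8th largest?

Piecing the relations together gives one ordering: K < P < M < U < N < J < T < Q < L < H < S < R.
The 8th largest is N.

N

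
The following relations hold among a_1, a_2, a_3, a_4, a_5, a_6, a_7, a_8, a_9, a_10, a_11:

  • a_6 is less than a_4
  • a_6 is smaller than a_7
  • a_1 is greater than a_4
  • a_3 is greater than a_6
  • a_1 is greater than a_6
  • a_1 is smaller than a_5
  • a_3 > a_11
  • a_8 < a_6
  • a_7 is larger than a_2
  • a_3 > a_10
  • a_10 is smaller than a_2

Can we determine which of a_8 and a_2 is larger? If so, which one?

undetermined

Following every chain through a_8: above a_8 we get a_6, a_3, a_4, a_7, a_1, a_5.
a_2 is not reached, and no chain runs the other way from a_2 to a_8.
So the given relations leave the order of a_8 and a_2 undetermined.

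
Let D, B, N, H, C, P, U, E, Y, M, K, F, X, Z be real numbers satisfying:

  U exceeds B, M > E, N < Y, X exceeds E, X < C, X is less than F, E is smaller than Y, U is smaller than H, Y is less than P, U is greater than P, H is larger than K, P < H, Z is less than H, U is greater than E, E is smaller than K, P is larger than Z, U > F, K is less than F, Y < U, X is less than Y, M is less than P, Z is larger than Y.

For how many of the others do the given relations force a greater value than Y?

The elements the relations force above Y are Z, P, U, H — no chain reaches any other.
That is 4.

4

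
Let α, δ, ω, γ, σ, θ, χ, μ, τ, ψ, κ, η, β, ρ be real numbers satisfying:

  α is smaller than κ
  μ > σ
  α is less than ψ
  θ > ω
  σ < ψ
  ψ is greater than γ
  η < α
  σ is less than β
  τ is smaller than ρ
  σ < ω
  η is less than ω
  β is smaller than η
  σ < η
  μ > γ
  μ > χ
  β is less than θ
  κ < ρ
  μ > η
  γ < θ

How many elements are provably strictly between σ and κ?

3

Chaining upward from σ reaches: β, η, ω, α, θ, μ, ρ, ψ.
Chaining downward from κ reaches: β, η, α.
Strictly between σ and κ are those in both lists: β, η, α — 3 elements.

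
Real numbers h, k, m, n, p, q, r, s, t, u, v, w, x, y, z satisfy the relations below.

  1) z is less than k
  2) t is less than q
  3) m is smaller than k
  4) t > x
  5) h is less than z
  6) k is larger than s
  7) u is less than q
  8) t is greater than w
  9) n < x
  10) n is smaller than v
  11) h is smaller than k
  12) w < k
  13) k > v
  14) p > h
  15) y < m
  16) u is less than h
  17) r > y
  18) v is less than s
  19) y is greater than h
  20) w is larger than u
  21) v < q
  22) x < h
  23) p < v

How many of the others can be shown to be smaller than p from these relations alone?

4

The elements the relations force below p are n, u, x, h — no chain reaches any other.
That is 4.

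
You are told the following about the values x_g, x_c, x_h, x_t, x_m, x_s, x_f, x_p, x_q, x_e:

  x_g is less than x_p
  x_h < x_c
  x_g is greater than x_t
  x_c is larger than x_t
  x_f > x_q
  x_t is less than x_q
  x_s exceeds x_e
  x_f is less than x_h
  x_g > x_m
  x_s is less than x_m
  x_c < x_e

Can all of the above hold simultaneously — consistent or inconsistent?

consistent

The single ordering x_t < x_q < x_f < x_h < x_c < x_e < x_s < x_m < x_g < x_p satisfies every listed relation, so no contradiction arises.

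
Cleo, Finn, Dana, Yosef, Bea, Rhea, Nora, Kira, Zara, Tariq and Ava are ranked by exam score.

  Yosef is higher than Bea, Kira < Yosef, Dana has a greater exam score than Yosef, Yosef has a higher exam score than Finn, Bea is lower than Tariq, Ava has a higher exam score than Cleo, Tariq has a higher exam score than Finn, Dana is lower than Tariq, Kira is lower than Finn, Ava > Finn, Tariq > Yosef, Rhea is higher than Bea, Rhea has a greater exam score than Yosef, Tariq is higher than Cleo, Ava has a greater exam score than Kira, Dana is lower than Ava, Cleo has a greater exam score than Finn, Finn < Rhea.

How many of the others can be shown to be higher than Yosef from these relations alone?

From Yosef the given relations immediately reach Dana, Rhea, Tariq.
From those, Ava — 4 in total.
No other element is forced above Yosef by the given relations, so the count is 4.

4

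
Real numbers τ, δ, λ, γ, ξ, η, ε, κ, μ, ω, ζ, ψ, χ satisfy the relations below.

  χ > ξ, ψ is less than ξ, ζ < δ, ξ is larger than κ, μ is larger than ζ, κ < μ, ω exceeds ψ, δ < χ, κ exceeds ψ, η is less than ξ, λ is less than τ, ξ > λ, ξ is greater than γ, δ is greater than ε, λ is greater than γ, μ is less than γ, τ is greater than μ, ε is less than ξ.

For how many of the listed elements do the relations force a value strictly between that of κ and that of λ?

Chaining upward from κ reaches: μ, γ, ξ, τ, χ.
Chaining downward from λ reaches: ψ, ζ, μ, γ.
Strictly between κ and λ are those in both lists: μ, γ — 2 elements.

2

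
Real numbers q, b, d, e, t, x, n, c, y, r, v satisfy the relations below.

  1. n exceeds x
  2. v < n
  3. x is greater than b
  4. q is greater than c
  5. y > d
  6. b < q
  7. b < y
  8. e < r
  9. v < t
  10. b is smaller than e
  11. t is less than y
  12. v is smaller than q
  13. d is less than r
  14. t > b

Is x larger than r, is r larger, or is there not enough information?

undetermined

Following every chain through x: above x we get n; below x we get b.
r is not reached, and no chain runs the other way from r to x.
So the given relations leave the order of x and r undetermined.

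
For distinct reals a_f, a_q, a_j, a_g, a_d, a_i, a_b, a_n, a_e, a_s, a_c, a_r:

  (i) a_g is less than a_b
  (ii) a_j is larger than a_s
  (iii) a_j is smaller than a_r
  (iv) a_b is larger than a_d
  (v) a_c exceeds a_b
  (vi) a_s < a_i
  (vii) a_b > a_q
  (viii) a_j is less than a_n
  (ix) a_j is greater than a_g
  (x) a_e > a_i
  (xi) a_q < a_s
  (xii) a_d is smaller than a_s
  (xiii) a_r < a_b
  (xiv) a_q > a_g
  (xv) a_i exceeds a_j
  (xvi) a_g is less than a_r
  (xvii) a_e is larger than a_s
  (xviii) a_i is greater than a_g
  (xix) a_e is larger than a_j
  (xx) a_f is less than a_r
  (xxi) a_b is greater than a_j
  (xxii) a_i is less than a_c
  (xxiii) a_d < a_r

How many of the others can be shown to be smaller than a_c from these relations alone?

9

From a_c the given relations immediately reach a_i, a_b.
From those, a_d, a_g, a_q, a_s, a_j, a_r — 8 in total.
From those, a_f — 9 in total.
Nothing else is reachable below a_c; 9 in all.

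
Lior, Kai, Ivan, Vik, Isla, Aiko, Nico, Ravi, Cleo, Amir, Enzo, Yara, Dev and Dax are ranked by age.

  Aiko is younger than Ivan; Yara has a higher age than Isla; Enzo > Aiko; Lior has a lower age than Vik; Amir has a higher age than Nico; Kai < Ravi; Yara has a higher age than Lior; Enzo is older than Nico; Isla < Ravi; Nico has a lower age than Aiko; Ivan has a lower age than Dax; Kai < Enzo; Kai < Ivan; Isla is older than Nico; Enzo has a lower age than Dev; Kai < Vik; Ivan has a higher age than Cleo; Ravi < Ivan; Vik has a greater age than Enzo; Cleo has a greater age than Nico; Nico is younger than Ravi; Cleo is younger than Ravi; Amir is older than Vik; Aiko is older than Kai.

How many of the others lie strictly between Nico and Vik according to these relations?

The relations place Nico below Vik. An element lies strictly between them when it is forced above Nico and also forced below Vik.
Above Nico: {Cleo, Aiko, Isla, Ravi, Enzo, Ivan, Amir, Dev, Yara, Dax}. Below Vik: {Kai, Aiko, Lior, Enzo}.
Intersection: {Aiko, Enzo} — 2.

2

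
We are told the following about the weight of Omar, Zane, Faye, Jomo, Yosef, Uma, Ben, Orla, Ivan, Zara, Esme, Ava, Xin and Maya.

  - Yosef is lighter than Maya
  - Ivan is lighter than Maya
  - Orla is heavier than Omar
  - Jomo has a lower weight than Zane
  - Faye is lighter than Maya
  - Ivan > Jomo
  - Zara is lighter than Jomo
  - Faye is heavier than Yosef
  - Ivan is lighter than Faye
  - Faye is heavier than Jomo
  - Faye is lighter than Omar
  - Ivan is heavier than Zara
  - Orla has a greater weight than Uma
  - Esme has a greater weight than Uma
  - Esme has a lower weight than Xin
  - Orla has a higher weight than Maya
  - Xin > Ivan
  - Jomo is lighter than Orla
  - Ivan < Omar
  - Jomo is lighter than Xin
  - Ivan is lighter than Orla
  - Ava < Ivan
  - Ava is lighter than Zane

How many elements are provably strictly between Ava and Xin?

The relations place Ava below Xin. An element lies strictly between them when it is forced above Ava and also forced below Xin.
Above Ava: {Ivan, Faye, Maya, Omar, Orla, Zane}. Below Xin: {Uma, Zara, Jomo, Ivan, Esme}.
Intersection: {Ivan} — 1.

1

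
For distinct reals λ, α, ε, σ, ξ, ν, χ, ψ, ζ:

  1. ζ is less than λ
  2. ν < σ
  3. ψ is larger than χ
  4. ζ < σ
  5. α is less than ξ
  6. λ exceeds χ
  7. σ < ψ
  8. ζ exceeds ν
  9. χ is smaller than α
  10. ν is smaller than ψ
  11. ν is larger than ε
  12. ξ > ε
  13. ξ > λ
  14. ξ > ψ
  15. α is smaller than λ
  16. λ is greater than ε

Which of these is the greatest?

χ is not greatest since χ < λ; ε is not greatest since ε < ν; ν is not greatest since ν < σ; ζ is not greatest since ζ < σ; σ is not greatest since σ < ψ; α is not greatest since α < ξ; ψ is not greatest since ψ < ξ; λ is not greatest since λ < ξ.
Only ξ has nothing above it, so ξ is the greatest.

ξ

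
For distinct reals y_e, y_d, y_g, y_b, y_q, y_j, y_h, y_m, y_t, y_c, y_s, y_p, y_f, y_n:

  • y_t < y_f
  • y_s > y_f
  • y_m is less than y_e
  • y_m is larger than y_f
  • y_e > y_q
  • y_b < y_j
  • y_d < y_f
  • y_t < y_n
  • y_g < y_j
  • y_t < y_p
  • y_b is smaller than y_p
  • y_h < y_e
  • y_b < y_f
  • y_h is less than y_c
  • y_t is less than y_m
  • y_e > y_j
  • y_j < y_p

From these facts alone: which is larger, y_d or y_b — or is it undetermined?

Following every chain through y_b: above y_b we get y_f, y_s, y_m, y_j, y_p, y_e.
y_d is not reached, and no chain runs the other way from y_d to y_b.
So the given relations leave the order of y_b and y_d undetermined.

undetermined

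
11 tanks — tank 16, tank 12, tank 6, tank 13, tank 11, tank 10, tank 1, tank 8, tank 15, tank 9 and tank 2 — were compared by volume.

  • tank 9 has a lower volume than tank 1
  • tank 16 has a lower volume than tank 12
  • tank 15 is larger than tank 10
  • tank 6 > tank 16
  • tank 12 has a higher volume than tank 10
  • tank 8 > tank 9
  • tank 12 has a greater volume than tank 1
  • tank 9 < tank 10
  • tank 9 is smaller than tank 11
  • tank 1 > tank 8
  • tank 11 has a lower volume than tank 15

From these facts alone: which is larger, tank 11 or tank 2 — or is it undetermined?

Following every chain through tank 2: nothing is chained to tank 2.
tank 11 is not reached, and no chain runs the other way from tank 11 to tank 2.
So the given relations leave the order of tank 2 and tank 11 undetermined.

undetermined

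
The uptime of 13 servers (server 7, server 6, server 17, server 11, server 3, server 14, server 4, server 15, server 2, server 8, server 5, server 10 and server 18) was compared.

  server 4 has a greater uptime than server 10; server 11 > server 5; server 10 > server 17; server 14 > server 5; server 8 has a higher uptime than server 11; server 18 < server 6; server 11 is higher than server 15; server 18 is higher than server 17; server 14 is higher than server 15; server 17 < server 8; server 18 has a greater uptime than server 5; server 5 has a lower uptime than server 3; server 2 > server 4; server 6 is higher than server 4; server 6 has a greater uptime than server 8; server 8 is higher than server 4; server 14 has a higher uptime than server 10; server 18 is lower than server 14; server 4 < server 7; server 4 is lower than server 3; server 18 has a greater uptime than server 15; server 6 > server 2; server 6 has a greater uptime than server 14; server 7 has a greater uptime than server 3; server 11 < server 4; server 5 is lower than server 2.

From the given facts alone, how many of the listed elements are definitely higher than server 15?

9

The elements the relations force above server 15 are server 11, server 4, server 18, server 3, server 2, server 8, server 14, server 6, server 7 — no chain reaches any other.
That is 9.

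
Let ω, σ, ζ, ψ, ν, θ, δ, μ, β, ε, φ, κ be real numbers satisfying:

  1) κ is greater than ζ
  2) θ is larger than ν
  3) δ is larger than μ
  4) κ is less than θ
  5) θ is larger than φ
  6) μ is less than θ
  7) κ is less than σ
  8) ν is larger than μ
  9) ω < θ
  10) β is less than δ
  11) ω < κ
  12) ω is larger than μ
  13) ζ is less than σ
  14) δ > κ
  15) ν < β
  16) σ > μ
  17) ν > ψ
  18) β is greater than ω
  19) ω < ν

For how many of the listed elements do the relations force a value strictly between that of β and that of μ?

2

Chaining upward from μ reaches: ω, ν, κ, θ, δ, σ.
Chaining downward from β reaches: ω, ψ, ν.
Strictly between μ and β are those in both lists: ω, ν — 2 elements.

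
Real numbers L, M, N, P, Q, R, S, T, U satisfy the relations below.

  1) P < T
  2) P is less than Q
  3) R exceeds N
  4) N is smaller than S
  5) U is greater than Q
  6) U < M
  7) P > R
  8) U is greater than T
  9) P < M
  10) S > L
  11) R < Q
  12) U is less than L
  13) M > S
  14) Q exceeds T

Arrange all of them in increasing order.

N < R < P < T < Q < U < L < S < M

Nothing is placed below N, so it is least; from there N < R; R < P; P < T; T < Q; Q < U; U < L; L < S; S < M, each given directly.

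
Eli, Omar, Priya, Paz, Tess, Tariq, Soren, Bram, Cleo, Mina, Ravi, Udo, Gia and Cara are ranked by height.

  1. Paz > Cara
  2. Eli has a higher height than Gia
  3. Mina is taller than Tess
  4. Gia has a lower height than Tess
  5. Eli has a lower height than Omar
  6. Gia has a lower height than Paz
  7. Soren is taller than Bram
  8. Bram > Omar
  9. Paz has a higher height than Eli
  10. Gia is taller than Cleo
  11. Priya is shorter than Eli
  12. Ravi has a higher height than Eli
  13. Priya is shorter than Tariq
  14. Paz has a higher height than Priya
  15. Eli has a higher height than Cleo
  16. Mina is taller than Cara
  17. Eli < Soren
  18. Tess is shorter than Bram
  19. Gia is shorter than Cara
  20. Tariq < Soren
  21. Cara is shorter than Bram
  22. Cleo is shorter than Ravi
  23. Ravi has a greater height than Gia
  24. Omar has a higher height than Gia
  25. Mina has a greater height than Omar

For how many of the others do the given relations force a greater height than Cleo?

The elements the relations force above Cleo are Gia, Eli, Tess, Omar, Cara, Mina, Bram, Ravi, Paz, Soren — no chain reaches any other.
That is 10.

10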